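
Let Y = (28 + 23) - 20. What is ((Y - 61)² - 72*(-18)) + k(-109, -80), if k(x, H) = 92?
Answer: 2288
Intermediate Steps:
Y = 31 (Y = 51 - 20 = 31)
((Y - 61)² - 72*(-18)) + k(-109, -80) = ((31 - 61)² - 72*(-18)) + 92 = ((-30)² + 1296) + 92 = (900 + 1296) + 92 = 2196 + 92 = 2288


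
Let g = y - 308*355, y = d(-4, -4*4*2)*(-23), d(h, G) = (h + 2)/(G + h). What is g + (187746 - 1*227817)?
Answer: -2689421/18 ≈ -1.4941e+5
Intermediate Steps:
d(h, G) = (2 + h)/(G + h)
y = -23/18 (y = ((2 - 4)/(-4*4*2 - 4))*(-23) = (-2/(-16*2 - 4))*(-23) = (-2/(-32 - 4))*(-23) = (-2/(-36))*(-23) = -1/36*(-2)*(-23) = (1/18)*(-23) = -23/18 ≈ -1.2778)
g = -1968143/18 (g = -23/18 - 308*355 = -23/18 - 109340 = -1968143/18 ≈ -1.0934e+5)
g + (187746 - 1*227817) = -1968143/18 + (187746 - 1*227817) = -1968143/18 + (187746 - 227817) = -1968143/18 - 40071 = -2689421/18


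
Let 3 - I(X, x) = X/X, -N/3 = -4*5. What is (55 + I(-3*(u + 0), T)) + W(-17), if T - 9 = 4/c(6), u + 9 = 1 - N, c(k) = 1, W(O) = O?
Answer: 40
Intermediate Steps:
N = 60 (N = -(-12)*5 = -3*(-20) = 60)
u = -68 (u = -9 + (1 - 1*60) = -9 + (1 - 60) = -9 - 59 = -68)
T = 13 (T = 9 + 4/1 = 9 + 4*1 = 9 + 4 = 13)
I(X, x) = 2 (I(X, x) = 3 - X/X = 3 - 1*1 = 3 - 1 = 2)
(55 + I(-3*(u + 0), T)) + W(-17) = (55 + 2) - 17 = 57 - 17 = 40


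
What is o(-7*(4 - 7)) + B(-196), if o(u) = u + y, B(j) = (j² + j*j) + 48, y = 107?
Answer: 77008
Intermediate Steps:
B(j) = 48 + 2*j² (B(j) = (j² + j²) + 48 = 2*j² + 48 = 48 + 2*j²)
o(u) = 107 + u (o(u) = u + 107 = 107 + u)
o(-7*(4 - 7)) + B(-196) = (107 - 7*(4 - 7)) + (48 + 2*(-196)²) = (107 - 7*(-3)) + (48 + 2*38416) = (107 + 21) + (48 + 76832) = 128 + 76880 = 77008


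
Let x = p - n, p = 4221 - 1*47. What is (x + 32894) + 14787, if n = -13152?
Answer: 65007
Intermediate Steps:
p = 4174 (p = 4221 - 47 = 4174)
x = 17326 (x = 4174 - 1*(-13152) = 4174 + 13152 = 17326)
(x + 32894) + 14787 = (17326 + 32894) + 14787 = 50220 + 14787 = 65007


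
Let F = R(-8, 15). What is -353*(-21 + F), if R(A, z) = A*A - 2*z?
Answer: -4589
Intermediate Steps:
R(A, z) = A² - 2*z
F = 34 (F = (-8)² - 2*15 = 64 - 30 = 34)
-353*(-21 + F) = -353*(-21 + 34) = -353*13 = -4589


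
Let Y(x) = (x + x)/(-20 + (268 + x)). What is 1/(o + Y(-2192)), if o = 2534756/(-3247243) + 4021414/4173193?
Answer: 3292983336926457/8028908961944294 ≈ 0.41014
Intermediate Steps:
o = 2480482465694/13551371756899 (o = 2534756*(-1/3247243) + 4021414*(1/4173193) = -2534756/3247243 + 4021414/4173193 = 2480482465694/13551371756899 ≈ 0.18304)
Y(x) = 2*x/(248 + x) (Y(x) = (2*x)/(248 + x) = 2*x/(248 + x))
1/(o + Y(-2192)) = 1/(2480482465694/13551371756899 + 2*(-2192)/(248 - 2192)) = 1/(2480482465694/13551371756899 + 2*(-2192)/(-1944)) = 1/(2480482465694/13551371756899 + 2*(-2192)*(-1/1944)) = 1/(2480482465694/13551371756899 + 548/243) = 1/(8028908961944294/3292983336926457) = 3292983336926457/8028908961944294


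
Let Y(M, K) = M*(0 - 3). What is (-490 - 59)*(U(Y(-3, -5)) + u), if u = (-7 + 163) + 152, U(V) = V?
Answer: -174033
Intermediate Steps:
Y(M, K) = -3*M (Y(M, K) = M*(-3) = -3*M)
u = 308 (u = 156 + 152 = 308)
(-490 - 59)*(U(Y(-3, -5)) + u) = (-490 - 59)*(-3*(-3) + 308) = -549*(9 + 308) = -549*317 = -174033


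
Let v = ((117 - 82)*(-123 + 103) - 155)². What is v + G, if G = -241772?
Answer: 489253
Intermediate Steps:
v = 731025 (v = (35*(-20) - 155)² = (-700 - 155)² = (-855)² = 731025)
v + G = 731025 - 241772 = 489253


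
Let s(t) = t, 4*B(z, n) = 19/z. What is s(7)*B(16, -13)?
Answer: 133/64 ≈ 2.0781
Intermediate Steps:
B(z, n) = 19/(4*z) (B(z, n) = (19/z)/4 = 19/(4*z))
s(7)*B(16, -13) = 7*((19/4)/16) = 7*((19/4)*(1/16)) = 7*(19/64) = 133/64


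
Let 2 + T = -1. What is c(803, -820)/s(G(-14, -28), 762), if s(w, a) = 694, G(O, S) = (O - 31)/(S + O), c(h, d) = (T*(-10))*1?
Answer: 15/347 ≈ 0.043228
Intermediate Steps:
T = -3 (T = -2 - 1 = -3)
c(h, d) = 30 (c(h, d) = -3*(-10)*1 = 30*1 = 30)
G(O, S) = (-31 + O)/(O + S)
c(803, -820)/s(G(-14, -28), 762) = 30/694 = 30*(1/694) = 15/347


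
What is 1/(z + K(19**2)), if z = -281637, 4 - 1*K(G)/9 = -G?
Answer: -1/278352 ≈ -3.5926e-6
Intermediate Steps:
K(G) = 36 + 9*G (K(G) = 36 - (-9)*G = 36 + 9*G)
1/(z + K(19**2)) = 1/(-281637 + (36 + 9*19**2)) = 1/(-281637 + (36 + 9*361)) = 1/(-281637 + (36 + 3249)) = 1/(-281637 + 3285) = 1/(-278352) = -1/278352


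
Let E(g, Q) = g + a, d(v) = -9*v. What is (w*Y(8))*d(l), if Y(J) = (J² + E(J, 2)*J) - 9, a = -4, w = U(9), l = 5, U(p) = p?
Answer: -35235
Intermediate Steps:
w = 9
E(g, Q) = -4 + g (E(g, Q) = g - 4 = -4 + g)
Y(J) = -9 + J² + J*(-4 + J) (Y(J) = (J² + (-4 + J)*J) - 9 = (J² + J*(-4 + J)) - 9 = -9 + J² + J*(-4 + J))
(w*Y(8))*d(l) = (9*(-9 + 8² + 8*(-4 + 8)))*(-9*5) = (9*(-9 + 64 + 8*4))*(-45) = (9*(-9 + 64 + 32))*(-45) = (9*87)*(-45) = 783*(-45) = -35235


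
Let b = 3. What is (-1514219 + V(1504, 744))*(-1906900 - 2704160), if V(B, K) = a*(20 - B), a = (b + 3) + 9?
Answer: 7084796857740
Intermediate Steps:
a = 15 (a = (3 + 3) + 9 = 6 + 9 = 15)
V(B, K) = 300 - 15*B (V(B, K) = 15*(20 - B) = 300 - 15*B)
(-1514219 + V(1504, 744))*(-1906900 - 2704160) = (-1514219 + (300 - 15*1504))*(-1906900 - 2704160) = (-1514219 + (300 - 22560))*(-4611060) = (-1514219 - 22260)*(-4611060) = -1536479*(-4611060) = 7084796857740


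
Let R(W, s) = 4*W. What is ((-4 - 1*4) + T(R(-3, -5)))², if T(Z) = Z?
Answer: 400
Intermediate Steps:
((-4 - 1*4) + T(R(-3, -5)))² = ((-4 - 1*4) + 4*(-3))² = ((-4 - 4) - 12)² = (-8 - 12)² = (-20)² = 400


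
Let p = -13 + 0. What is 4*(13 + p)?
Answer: 0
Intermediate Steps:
p = -13
4*(13 + p) = 4*(13 - 13) = 4*0 = 0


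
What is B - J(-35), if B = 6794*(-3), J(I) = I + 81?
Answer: -20428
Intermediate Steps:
J(I) = 81 + I
B = -20382
B - J(-35) = -20382 - (81 - 35) = -20382 - 1*46 = -20382 - 46 = -20428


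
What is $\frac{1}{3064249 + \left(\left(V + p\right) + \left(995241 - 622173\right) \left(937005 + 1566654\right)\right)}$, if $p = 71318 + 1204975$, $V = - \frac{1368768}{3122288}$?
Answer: $\frac{195143}{182271249922623074} \approx 1.0706 \cdot 10^{-12}$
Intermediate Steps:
$V = - \frac{85548}{195143}$ ($V = \left(-1368768\right) \frac{1}{3122288} = - \frac{85548}{195143} \approx -0.43839$)
$p = 1276293$
$\frac{1}{3064249 + \left(\left(V + p\right) + \left(995241 - 622173\right) \left(937005 + 1566654\right)\right)} = \frac{1}{3064249 + \left(\left(- \frac{85548}{195143} + 1276293\right) + \left(995241 - 622173\right) \left(937005 + 1566654\right)\right)} = \frac{1}{3064249 + \left(\frac{249059559351}{195143} + 373068 \cdot 2503659\right)} = \frac{1}{3064249 + \left(\frac{249059559351}{195143} + 934035055812\right)} = \frac{1}{3064249 + \frac{182270651955880467}{195143}} = \frac{1}{\frac{182271249922623074}{195143}} = \frac{195143}{182271249922623074}$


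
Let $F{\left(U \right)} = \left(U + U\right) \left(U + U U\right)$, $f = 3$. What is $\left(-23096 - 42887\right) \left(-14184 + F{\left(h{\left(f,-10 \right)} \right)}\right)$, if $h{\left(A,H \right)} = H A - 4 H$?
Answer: $790740272$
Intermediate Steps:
$h{\left(A,H \right)} = - 4 H + A H$ ($h{\left(A,H \right)} = A H - 4 H = - 4 H + A H$)
$F{\left(U \right)} = 2 U \left(U + U^{2}\right)$
$\left(-23096 - 42887\right) \left(-14184 + F{\left(h{\left(f,-10 \right)} \right)}\right) = \left(-23096 - 42887\right) \left(-14184 + 2 \left(- 10 \left(-4 + 3\right)\right)^{2} \left(1 - 10 \left(-4 + 3\right)\right)\right) = - 65983 \left(-14184 + 2 \left(\left(-10\right) \left(-1\right)\right)^{2} \left(1 - -10\right)\right) = - 65983 \left(-14184 + 2 \cdot 10^{2} \left(1 + 10\right)\right) = - 65983 \left(-14184 + 2 \cdot 100 \cdot 11\right) = - 65983 \left(-14184 + 2200\right) = \left(-65983\right) \left(-11984\right) = 790740272$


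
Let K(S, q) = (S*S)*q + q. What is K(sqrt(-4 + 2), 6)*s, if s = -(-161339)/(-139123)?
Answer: 968034/139123 ≈ 6.9581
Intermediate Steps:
s = -161339/139123 (s = -(-161339)*(-1)/139123 = -1*161339/139123 = -161339/139123 ≈ -1.1597)
K(S, q) = q + q*S**2 (K(S, q) = S**2*q + q = q*S**2 + q = q + q*S**2)
K(sqrt(-4 + 2), 6)*s = (6*(1 + (sqrt(-4 + 2))**2))*(-161339/139123) = (6*(1 + (sqrt(-2))**2))*(-161339/139123) = (6*(1 + (I*sqrt(2))**2))*(-161339/139123) = (6*(1 - 2))*(-161339/139123) = (6*(-1))*(-161339/139123) = -6*(-161339/139123) = 968034/139123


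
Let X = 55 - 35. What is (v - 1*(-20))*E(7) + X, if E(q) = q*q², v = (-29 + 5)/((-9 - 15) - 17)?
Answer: 290312/41 ≈ 7080.8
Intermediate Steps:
X = 20
v = 24/41 (v = -24/(-24 - 17) = -24/(-41) = -24*(-1/41) = 24/41 ≈ 0.58537)
E(q) = q³
(v - 1*(-20))*E(7) + X = (24/41 - 1*(-20))*7³ + 20 = (24/41 + 20)*343 + 20 = (844/41)*343 + 20 = 289492/41 + 20 = 290312/41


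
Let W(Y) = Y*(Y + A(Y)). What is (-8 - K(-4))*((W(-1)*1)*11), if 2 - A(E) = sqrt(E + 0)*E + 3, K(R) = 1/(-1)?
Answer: -154 + 77*I ≈ -154.0 + 77.0*I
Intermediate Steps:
K(R) = -1
A(E) = -1 - E**(3/2) (A(E) = 2 - (sqrt(E + 0)*E + 3) = 2 - (sqrt(E)*E + 3) = 2 - (E**(3/2) + 3) = 2 - (3 + E**(3/2)) = 2 + (-3 - E**(3/2)) = -1 - E**(3/2))
W(Y) = Y*(-1 + Y - Y**(3/2)) (W(Y) = Y*(Y + (-1 - Y**(3/2))) = Y*(-1 + Y - Y**(3/2)))
(-8 - K(-4))*((W(-1)*1)*11) = (-8 - 1*(-1))*((((-1)**2 - 1*(-1) - (-1)**(5/2))*1)*11) = (-8 + 1)*(((1 + 1 - I)*1)*11) = -7*(2 - I)*1*11 = -7*(2 - I)*11 = -7*(22 - 11*I) = -154 + 77*I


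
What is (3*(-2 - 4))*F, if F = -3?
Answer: 54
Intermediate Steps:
(3*(-2 - 4))*F = (3*(-2 - 4))*(-3) = (3*(-6))*(-3) = -18*(-3) = 54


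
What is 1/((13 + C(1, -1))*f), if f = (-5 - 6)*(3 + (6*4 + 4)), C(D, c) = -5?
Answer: -1/2728 ≈ -0.00036657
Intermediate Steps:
f = -341 (f = -11*(3 + (24 + 4)) = -11*(3 + 28) = -11*31 = -341)
1/((13 + C(1, -1))*f) = 1/((13 - 5)*(-341)) = 1/(8*(-341)) = 1/(-2728) = -1/2728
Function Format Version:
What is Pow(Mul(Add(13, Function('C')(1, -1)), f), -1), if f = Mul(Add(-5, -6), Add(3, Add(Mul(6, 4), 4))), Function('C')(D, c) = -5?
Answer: Rational(-1, 2728) ≈ -0.00036657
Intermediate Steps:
f = -341 (f = Mul(-11, Add(3, Add(24, 4))) = Mul(-11, Add(3, 28)) = Mul(-11, 31) = -341)
Pow(Mul(Add(13, Function('C')(1, -1)), f), -1) = Pow(Mul(Add(13, -5), -341), -1) = Pow(Mul(8, -341), -1) = Pow(-2728, -1) = Rational(-1, 2728)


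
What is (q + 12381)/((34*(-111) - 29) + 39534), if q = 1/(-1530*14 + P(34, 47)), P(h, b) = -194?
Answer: 267602933/772289834 ≈ 0.34651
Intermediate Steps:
q = -1/21614 (q = 1/(-1530*14 - 194) = 1/(-21420 - 194) = 1/(-21614) = -1/21614 ≈ -4.6266e-5)
(q + 12381)/((34*(-111) - 29) + 39534) = (-1/21614 + 12381)/((34*(-111) - 29) + 39534) = 267602933/(21614*((-3774 - 29) + 39534)) = 267602933/(21614*(-3803 + 39534)) = (267602933/21614)/35731 = (267602933/21614)*(1/35731) = 267602933/772289834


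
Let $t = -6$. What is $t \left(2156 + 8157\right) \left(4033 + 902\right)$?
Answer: $-305367930$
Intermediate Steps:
$t \left(2156 + 8157\right) \left(4033 + 902\right) = - 6 \left(2156 + 8157\right) \left(4033 + 902\right) = - 6 \cdot 10313 \cdot 4935 = \left(-6\right) 50894655 = -305367930$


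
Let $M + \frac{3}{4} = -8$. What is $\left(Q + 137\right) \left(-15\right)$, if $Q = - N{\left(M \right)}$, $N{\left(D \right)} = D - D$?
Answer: $-2055$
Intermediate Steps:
$M = - \frac{35}{4}$ ($M = - \frac{3}{4} - 8 = - \frac{35}{4} \approx -8.75$)
$N{\left(D \right)} = 0$
$Q = 0$ ($Q = \left(-1\right) 0 = 0$)
$\left(Q + 137\right) \left(-15\right) = \left(0 + 137\right) \left(-15\right) = 137 \left(-15\right) = -2055$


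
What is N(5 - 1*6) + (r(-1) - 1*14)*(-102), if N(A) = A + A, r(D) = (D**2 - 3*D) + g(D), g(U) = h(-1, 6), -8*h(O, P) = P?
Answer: 2189/2 ≈ 1094.5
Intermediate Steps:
h(O, P) = -P/8
g(U) = -3/4 (g(U) = -1/8*6 = -3/4)
r(D) = -3/4 + D**2 - 3*D (r(D) = (D**2 - 3*D) - 3/4 = -3/4 + D**2 - 3*D)
N(A) = 2*A
N(5 - 1*6) + (r(-1) - 1*14)*(-102) = 2*(5 - 1*6) + ((-3/4 + (-1)**2 - 3*(-1)) - 1*14)*(-102) = 2*(5 - 6) + ((-3/4 + 1 + 3) - 14)*(-102) = 2*(-1) + (13/4 - 14)*(-102) = -2 - 43/4*(-102) = -2 + 2193/2 = 2189/2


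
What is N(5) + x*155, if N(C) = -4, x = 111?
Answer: 17201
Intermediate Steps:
N(5) + x*155 = -4 + 111*155 = -4 + 17205 = 17201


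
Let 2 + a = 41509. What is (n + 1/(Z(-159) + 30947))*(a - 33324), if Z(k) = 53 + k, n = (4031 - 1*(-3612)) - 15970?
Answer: -2101500828098/30841 ≈ -6.8140e+7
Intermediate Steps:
a = 41507 (a = -2 + 41509 = 41507)
n = -8327 (n = (4031 + 3612) - 15970 = 7643 - 15970 = -8327)
(n + 1/(Z(-159) + 30947))*(a - 33324) = (-8327 + 1/((53 - 159) + 30947))*(41507 - 33324) = (-8327 + 1/(-106 + 30947))*8183 = (-8327 + 1/30841)*8183 = -256813006/30841*8183 = -2101500828098/30841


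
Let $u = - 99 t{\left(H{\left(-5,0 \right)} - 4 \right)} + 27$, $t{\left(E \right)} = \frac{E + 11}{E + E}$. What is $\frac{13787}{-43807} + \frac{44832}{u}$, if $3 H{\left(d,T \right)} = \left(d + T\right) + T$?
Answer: $\frac{11123331557}{18267519} \approx 608.91$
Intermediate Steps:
$H{\left(d,T \right)} = \frac{d}{3} + \frac{2 T}{3}$ ($H{\left(d,T \right)} = \frac{\left(d + T\right) + T}{3} = \frac{\left(T + d\right) + T}{3} = \frac{d + 2 T}{3} = \frac{d}{3} + \frac{2 T}{3}$)
$t{\left(E \right)} = \frac{11 + E}{2 E}$
$u = \frac{1251}{17}$ ($u = - 99 \frac{11 + \left(\left(\frac{1}{3} \left(-5\right) + \frac{2}{3} \cdot 0\right) - 4\right)}{2 \left(\left(\frac{1}{3} \left(-5\right) + \frac{2}{3} \cdot 0\right) - 4\right)} + 27 = - 99 \frac{11 + \left(\left(- \frac{5}{3} + 0\right) - 4\right)}{2 \left(\left(- \frac{5}{3} + 0\right) - 4\right)} + 27 = - 99 \frac{11 - \frac{17}{3}}{2 \left(- \frac{5}{3} - 4\right)} + 27 = - 99 \frac{11 - \frac{17}{3}}{2 \left(- \frac{17}{3}\right)} + 27 = - 99 \cdot \frac{1}{2} \left(- \frac{3}{17}\right) \frac{16}{3} + 27 = \left(-99\right) \left(- \frac{8}{17}\right) + 27 = \frac{792}{17} + 27 = \frac{1251}{17} \approx 73.588$)
$\frac{13787}{-43807} + \frac{44832}{u} = \frac{13787}{-43807} + \frac{44832}{\frac{1251}{17}} = 13787 \left(- \frac{1}{43807}\right) + 44832 \cdot \frac{17}{1251} = - \frac{13787}{43807} + \frac{254048}{417} = \frac{11123331557}{18267519}$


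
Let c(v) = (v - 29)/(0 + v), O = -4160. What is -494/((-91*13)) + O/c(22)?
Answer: 1189798/91 ≈ 13075.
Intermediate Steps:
c(v) = (-29 + v)/v
-494/((-91*13)) + O/c(22) = -494/((-91*13)) - 4160*22/(-29 + 22) = -494/(-1183) - 4160/((1/22)*(-7)) = -494*(-1/1183) - 4160/(-7/22) = 38/91 - 4160*(-22/7) = 38/91 + 91520/7 = 1189798/91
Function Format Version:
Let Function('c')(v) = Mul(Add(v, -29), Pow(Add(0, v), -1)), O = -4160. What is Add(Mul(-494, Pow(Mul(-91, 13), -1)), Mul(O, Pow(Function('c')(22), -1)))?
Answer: Rational(1189798, 91) ≈ 13075.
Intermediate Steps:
Function('c')(v) = Mul(Pow(v, -1), Add(-29, v)) (Function('c')(v) = Mul(Add(-29, v), Pow(v, -1)) = Mul(Pow(v, -1), Add(-29, v)))
Add(Mul(-494, Pow(Mul(-91, 13), -1)), Mul(O, Pow(Function('c')(22), -1))) = Add(Mul(-494, Pow(Mul(-91, 13), -1)), Mul(-4160, Pow(Mul(Pow(22, -1), Add(-29, 22)), -1))) = Add(Mul(-494, Pow(-1183, -1)), Mul(-4160, Pow(Mul(Rational(1, 22), -7), -1))) = Add(Mul(-494, Rational(-1, 1183)), Mul(-4160, Pow(Rational(-7, 22), -1))) = Add(Rational(38, 91), Mul(-4160, Rational(-22, 7))) = Add(Rational(38, 91), Rational(91520, 7)) = Rational(1189798, 91)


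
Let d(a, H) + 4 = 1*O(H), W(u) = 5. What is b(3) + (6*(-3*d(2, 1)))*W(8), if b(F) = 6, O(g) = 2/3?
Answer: 306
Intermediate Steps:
O(g) = ⅔ (O(g) = 2*(⅓) = ⅔)
d(a, H) = -10/3 (d(a, H) = -4 + 1*(⅔) = -4 + ⅔ = -10/3)
b(3) + (6*(-3*d(2, 1)))*W(8) = 6 + (6*(-3*(-10/3)))*5 = 6 + (6*10)*5 = 6 + 60*5 = 6 + 300 = 306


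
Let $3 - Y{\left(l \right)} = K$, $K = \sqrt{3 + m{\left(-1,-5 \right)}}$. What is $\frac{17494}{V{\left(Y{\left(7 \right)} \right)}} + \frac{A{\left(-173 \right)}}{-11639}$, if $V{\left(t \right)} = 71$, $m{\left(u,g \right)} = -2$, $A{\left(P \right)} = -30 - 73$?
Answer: $\frac{1976893}{8023} \approx 246.4$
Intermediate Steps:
$A{\left(P \right)} = -103$
$K = 1$ ($K = \sqrt{3 - 2} = \sqrt{1} = 1$)
$Y{\left(l \right)} = 2$ ($Y{\left(l \right)} = 3 - 1 = 2$)
$\frac{17494}{V{\left(Y{\left(7 \right)} \right)}} + \frac{A{\left(-173 \right)}}{-11639} = \frac{17494}{71} - \frac{103}{-11639} = 17494 \cdot \frac{1}{71} - - \frac{1}{113} = \frac{17494}{71} + \frac{1}{113} = \frac{1976893}{8023}$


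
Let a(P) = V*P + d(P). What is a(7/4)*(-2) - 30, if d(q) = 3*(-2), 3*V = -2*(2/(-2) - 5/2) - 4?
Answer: -43/2 ≈ -21.500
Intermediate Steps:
V = 1 (V = (-2*(2/(-2) - 5/2) - 4)/3 = (-2*(2*(-½) - 5*½) - 4)/3 = (-2*(-1 - 5/2) - 4)/3 = (-2*(-7/2) - 4)/3 = (7 - 4)/3 = (⅓)*3 = 1)
d(q) = -6
a(P) = -6 + P (a(P) = 1*P - 6 = P - 6 = -6 + P)
a(7/4)*(-2) - 30 = (-6 + 7/4)*(-2) - 30 = -17/4*(-2) - 30 = 17/2 - 30 = -43/2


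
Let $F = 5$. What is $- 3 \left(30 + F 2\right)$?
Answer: $-120$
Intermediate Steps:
$- 3 \left(30 + F 2\right) = - 3 \left(30 + 5 \cdot 2\right) = - 3 \left(30 + 10\right) = \left(-3\right) 40 = -120$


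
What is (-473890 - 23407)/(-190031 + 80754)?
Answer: 497297/109277 ≈ 4.5508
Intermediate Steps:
(-473890 - 23407)/(-190031 + 80754) = -497297/(-109277) = -497297*(-1/109277) = 497297/109277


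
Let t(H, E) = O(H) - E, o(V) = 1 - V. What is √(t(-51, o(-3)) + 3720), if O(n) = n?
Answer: √3665 ≈ 60.539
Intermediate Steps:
t(H, E) = H - E
√(t(-51, o(-3)) + 3720) = √((-51 - (1 - 1*(-3))) + 3720) = √((-51 - (1 + 3)) + 3720) = √((-51 - 1*4) + 3720) = √((-51 - 4) + 3720) = √(-55 + 3720) = √3665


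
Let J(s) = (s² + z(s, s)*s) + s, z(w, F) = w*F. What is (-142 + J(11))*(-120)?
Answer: -158520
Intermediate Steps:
z(w, F) = F*w
J(s) = s + s² + s³ (J(s) = (s² + (s*s)*s) + s = (s² + s²*s) + s = (s² + s³) + s = s + s² + s³)
(-142 + J(11))*(-120) = (-142 + 11*(1 + 11 + 11²))*(-120) = (-142 + 11*(1 + 11 + 121))*(-120) = (-142 + 11*133)*(-120) = (-142 + 1463)*(-120) = 1321*(-120) = -158520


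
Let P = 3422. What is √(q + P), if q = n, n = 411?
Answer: √3833 ≈ 61.911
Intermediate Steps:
q = 411
√(q + P) = √(411 + 3422) = √3833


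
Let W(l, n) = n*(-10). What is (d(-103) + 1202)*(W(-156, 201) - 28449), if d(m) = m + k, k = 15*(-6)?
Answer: -30733131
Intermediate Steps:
W(l, n) = -10*n
k = -90
d(m) = -90 + m (d(m) = m - 90 = -90 + m)
(d(-103) + 1202)*(W(-156, 201) - 28449) = ((-90 - 103) + 1202)*(-10*201 - 28449) = (-193 + 1202)*(-2010 - 28449) = 1009*(-30459) = -30733131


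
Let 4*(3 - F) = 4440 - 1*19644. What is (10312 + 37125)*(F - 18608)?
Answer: -702257348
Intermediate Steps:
F = 3804 (F = 3 - (4440 - 1*19644)/4 = 3 - (4440 - 19644)/4 = 3 - 1/4*(-15204) = 3 + 3801 = 3804)
(10312 + 37125)*(F - 18608) = (10312 + 37125)*(3804 - 18608) = 47437*(-14804) = -702257348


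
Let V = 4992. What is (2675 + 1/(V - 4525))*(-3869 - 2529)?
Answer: -7992547948/467 ≈ -1.7115e+7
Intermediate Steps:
(2675 + 1/(V - 4525))*(-3869 - 2529) = (2675 + 1/(4992 - 4525))*(-3869 - 2529) = (2675 + 1/467)*(-6398) = (1249226/467)*(-6398) = -7992547948/467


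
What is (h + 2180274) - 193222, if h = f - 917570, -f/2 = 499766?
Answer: 69950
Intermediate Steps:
f = -999532 (f = -2*499766 = -999532)
h = -1917102 (h = -999532 - 917570 = -1917102)
(h + 2180274) - 193222 = (-1917102 + 2180274) - 193222 = 263172 - 193222 = 69950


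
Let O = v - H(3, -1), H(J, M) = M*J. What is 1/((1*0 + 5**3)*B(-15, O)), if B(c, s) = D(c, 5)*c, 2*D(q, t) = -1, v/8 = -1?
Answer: 2/1875 ≈ 0.0010667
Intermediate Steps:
H(J, M) = J*M
v = -8 (v = 8*(-1) = -8)
O = -5 (O = -8 - 3*(-1) = -8 - 1*(-3) = -8 + 3 = -5)
D(q, t) = -1/2 (D(q, t) = (1/2)*(-1) = -1/2)
B(c, s) = -c/2
1/((1*0 + 5**3)*B(-15, O)) = 1/((1*0 + 5**3)*(-1/2*(-15))) = 1/((0 + 125)*(15/2)) = 1/(125*(15/2)) = 1/(1875/2) = 2/1875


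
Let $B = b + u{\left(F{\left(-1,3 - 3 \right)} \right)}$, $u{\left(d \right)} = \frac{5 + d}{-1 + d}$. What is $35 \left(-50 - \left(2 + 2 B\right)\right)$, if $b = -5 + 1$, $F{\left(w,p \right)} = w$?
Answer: $-1400$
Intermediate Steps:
$u{\left(d \right)} = \frac{5 + d}{-1 + d}$
$b = -4$
$B = -6$ ($B = -4 + \frac{5 - 1}{-1 - 1} = -4 + \frac{1}{-2} \cdot 4 = -4 - 2 = -6$)
$35 \left(-50 - \left(2 + 2 B\right)\right) = 35 \left(-50 - -10\right) = 35 \left(-50 + \left(-2 + 12\right)\right) = 35 \left(-50 + 10\right) = 35 \left(-40\right) = -1400$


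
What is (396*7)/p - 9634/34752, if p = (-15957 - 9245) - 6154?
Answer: -5533559/15134496 ≈ -0.36563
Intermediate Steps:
p = -31356 (p = -25202 - 6154 = -31356)
(396*7)/p - 9634/34752 = (396*7)/(-31356) - 9634/34752 = 2772*(-1/31356) - 9634*1/34752 = -77/871 - 4817/17376 = -5533559/15134496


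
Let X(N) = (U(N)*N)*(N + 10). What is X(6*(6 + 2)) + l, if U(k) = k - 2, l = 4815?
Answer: 132879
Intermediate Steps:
U(k) = -2 + k
X(N) = N*(-2 + N)*(10 + N) (X(N) = ((-2 + N)*N)*(N + 10) = (N*(-2 + N))*(10 + N) = N*(-2 + N)*(10 + N))
X(6*(6 + 2)) + l = (6*(6 + 2))*(-2 + 6*(6 + 2))*(10 + 6*(6 + 2)) + 4815 = (6*8)*(-2 + 6*8)*(10 + 6*8) + 4815 = 48*(-2 + 48)*(10 + 48) + 4815 = 48*46*58 + 4815 = 128064 + 4815 = 132879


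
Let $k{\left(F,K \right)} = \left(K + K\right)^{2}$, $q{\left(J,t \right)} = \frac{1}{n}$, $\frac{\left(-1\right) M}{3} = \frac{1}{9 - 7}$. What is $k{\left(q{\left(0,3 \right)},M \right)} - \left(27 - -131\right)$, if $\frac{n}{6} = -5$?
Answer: $-149$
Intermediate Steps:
$n = -30$ ($n = 6 \left(-5\right) = -30$)
$M = - \frac{3}{2}$ ($M = - \frac{3}{9 - 7} = - \frac{3}{2} \approx -1.5$)
$q{\left(J,t \right)} = - \frac{1}{30}$ ($q{\left(J,t \right)} = \frac{1}{-30} = - \frac{1}{30}$)
$k{\left(F,K \right)} = 4 K^{2}$ ($k{\left(F,K \right)} = \left(2 K\right)^{2} = 4 K^{2}$)
$k{\left(q{\left(0,3 \right)},M \right)} - \left(27 - -131\right) = 4 \left(- \frac{3}{2}\right)^{2} - \left(27 - -131\right) = 4 \cdot \frac{9}{4} - \left(27 + 131\right) = 9 - 158 = -149$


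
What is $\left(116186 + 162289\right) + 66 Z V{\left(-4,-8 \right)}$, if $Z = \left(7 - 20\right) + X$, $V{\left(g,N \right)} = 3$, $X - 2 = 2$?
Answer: $276693$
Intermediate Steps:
$X = 4$ ($X = 2 + 2 = 4$)
$Z = -9$ ($Z = \left(7 - 20\right) + 4 = -13 + 4 = -9$)
$\left(116186 + 162289\right) + 66 Z V{\left(-4,-8 \right)} = \left(116186 + 162289\right) + 66 \left(-9\right) 3 = 278475 - 1782 = 276693$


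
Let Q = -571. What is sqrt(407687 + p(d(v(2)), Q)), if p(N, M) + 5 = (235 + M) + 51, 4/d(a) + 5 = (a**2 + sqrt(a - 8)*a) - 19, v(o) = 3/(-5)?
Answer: sqrt(407397) ≈ 638.28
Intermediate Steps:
v(o) = -3/5 (v(o) = 3*(-1/5) = -3/5)
d(a) = 4/(-24 + a**2 + a*sqrt(-8 + a)) (d(a) = 4/(-5 + ((a**2 + sqrt(a - 8)*a) - 19)) = 4/(-5 + ((a**2 + sqrt(-8 + a)*a) - 19)) = 4/(-5 + ((a**2 + a*sqrt(-8 + a)) - 19)) = 4/(-5 + (-19 + a**2 + a*sqrt(-8 + a))) = 4/(-24 + a**2 + a*sqrt(-8 + a)))
p(N, M) = 281 + M (p(N, M) = -5 + ((235 + M) + 51) = -5 + (286 + M) = 281 + M)
sqrt(407687 + p(d(v(2)), Q)) = sqrt(407687 + (281 - 571)) = sqrt(407687 - 290) = sqrt(407397)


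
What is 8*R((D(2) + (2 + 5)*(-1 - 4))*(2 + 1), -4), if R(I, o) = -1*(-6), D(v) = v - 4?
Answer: 48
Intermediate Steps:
D(v) = -4 + v
R(I, o) = 6
8*R((D(2) + (2 + 5)*(-1 - 4))*(2 + 1), -4) = 8*6 = 48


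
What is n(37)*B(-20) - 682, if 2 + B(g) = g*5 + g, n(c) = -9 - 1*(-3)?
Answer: 50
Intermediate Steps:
n(c) = -6 (n(c) = -9 + 3 = -6)
B(g) = -2 + 6*g (B(g) = -2 + (g*5 + g) = -2 + (5*g + g) = -2 + 6*g)
n(37)*B(-20) - 682 = -6*(-2 + 6*(-20)) - 682 = -6*(-2 - 120) - 682 = -6*(-122) - 682 = 732 - 682 = 50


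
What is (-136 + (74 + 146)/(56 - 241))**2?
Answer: 25765776/1369 ≈ 18821.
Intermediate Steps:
(-136 + (74 + 146)/(56 - 241))**2 = (-136 + 220/(-185))**2 = (-136 + 220*(-1/185))**2 = (-136 - 44/37)**2 = (-5076/37)**2 = 25765776/1369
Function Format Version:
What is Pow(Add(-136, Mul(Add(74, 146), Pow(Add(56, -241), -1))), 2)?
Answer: Rational(25765776, 1369) ≈ 18821.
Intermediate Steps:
Pow(Add(-136, Mul(Add(74, 146), Pow(Add(56, -241), -1))), 2) = Pow(Add(-136, Mul(220, Pow(-185, -1))), 2) = Pow(Add(-136, Mul(220, Rational(-1, 185))), 2) = Pow(Add(-136, Rational(-44, 37)), 2) = Pow(Rational(-5076, 37), 2) = Rational(25765776, 1369)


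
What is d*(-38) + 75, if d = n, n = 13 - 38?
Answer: 1025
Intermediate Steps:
n = -25
d = -25
d*(-38) + 75 = -25*(-38) + 75 = 950 + 75 = 1025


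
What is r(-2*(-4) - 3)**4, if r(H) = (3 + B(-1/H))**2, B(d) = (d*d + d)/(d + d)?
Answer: 6975757441/390625 ≈ 17858.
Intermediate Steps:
B(d) = (d + d**2)/(2*d) (B(d) = (d**2 + d)/((2*d)) = (d + d**2)*(1/(2*d)) = (d + d**2)/(2*d))
r(H) = (7/2 - 1/(2*H))**2 (r(H) = (3 + (1/2 + (-1/H)/2))**2 = (3 + (1/2 - 1/(2*H)))**2 = (7/2 - 1/(2*H))**2)
r(-2*(-4) - 3)**4 = ((-1 + 7*(-2*(-4) - 3))**2/(4*(-2*(-4) - 3)**2))**4 = ((-1 + 7*(8 - 3))**2/(4*(8 - 3)**2))**4 = ((1/4)*(-1 + 7*5)**2/5**2)**4 = ((1/4)*(1/25)*(-1 + 35)**2)**4 = ((1/4)*(1/25)*34**2)**4 = ((1/4)*(1/25)*1156)**4 = (289/25)**4 = 6975757441/390625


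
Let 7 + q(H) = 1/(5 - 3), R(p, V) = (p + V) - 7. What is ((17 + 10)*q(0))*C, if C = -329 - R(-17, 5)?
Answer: 54405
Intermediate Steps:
R(p, V) = -7 + V + p (R(p, V) = (V + p) - 7 = -7 + V + p)
q(H) = -13/2 (q(H) = -7 + 1/(5 - 3) = -7 + 1/2 = -13/2)
C = -310 (C = -329 - (-7 + 5 - 17) = -329 - 1*(-19) = -329 + 19 = -310)
((17 + 10)*q(0))*C = ((17 + 10)*(-13/2))*(-310) = (27*(-13/2))*(-310) = -351/2*(-310) = 54405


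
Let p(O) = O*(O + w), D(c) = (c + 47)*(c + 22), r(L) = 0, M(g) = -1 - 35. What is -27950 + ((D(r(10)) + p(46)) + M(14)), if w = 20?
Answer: -23916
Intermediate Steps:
M(g) = -36
D(c) = (22 + c)*(47 + c) (D(c) = (47 + c)*(22 + c) = (22 + c)*(47 + c))
p(O) = O*(20 + O) (p(O) = O*(O + 20) = O*(20 + O))
-27950 + ((D(r(10)) + p(46)) + M(14)) = -27950 + (((1034 + 0**2 + 69*0) + 46*(20 + 46)) - 36) = -27950 + (((1034 + 0 + 0) + 46*66) - 36) = -27950 + ((1034 + 3036) - 36) = -27950 + (4070 - 36) = -27950 + 4034 = -23916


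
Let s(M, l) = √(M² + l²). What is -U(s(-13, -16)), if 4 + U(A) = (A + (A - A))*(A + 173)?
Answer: -421 - 865*√17 ≈ -3987.5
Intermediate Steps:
U(A) = -4 + A*(173 + A) (U(A) = -4 + (A + (A - A))*(A + 173) = -4 + (A + 0)*(173 + A) = -4 + A*(173 + A))
-U(s(-13, -16)) = -(-4 + (√((-13)² + (-16)²))² + 173*√((-13)² + (-16)²)) = -(-4 + (√(169 + 256))² + 173*√(169 + 256)) = -(-4 + (√425)² + 173*√425) = -(-4 + (5*√17)² + 173*(5*√17)) = -(-4 + 425 + 865*√17) = -(421 + 865*√17) = -421 - 865*√17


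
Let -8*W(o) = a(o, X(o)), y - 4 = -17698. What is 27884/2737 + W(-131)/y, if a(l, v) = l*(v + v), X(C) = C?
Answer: 2020487641/193713912 ≈ 10.430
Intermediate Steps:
a(l, v) = 2*l*v (a(l, v) = l*(2*v) = 2*l*v)
y = -17694 (y = 4 - 17698 = -17694)
W(o) = -o²/4 (W(o) = -o*o/4 = -o²/4)
27884/2737 + W(-131)/y = 27884/2737 - ¼*(-131)²/(-17694) = 27884*(1/2737) - ¼*17161*(-1/17694) = 27884/2737 - 17161/4*(-1/17694) = 27884/2737 + 17161/70776 = 2020487641/193713912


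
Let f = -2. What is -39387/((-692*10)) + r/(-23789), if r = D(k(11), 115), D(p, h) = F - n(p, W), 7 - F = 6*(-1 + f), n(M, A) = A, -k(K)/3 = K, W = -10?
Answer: 936735143/164619880 ≈ 5.6903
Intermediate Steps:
k(K) = -3*K
F = 25 (F = 7 - 6*(-1 - 2) = 7 - 6*(-3) = 7 - 1*(-18) = 7 + 18 = 25)
D(p, h) = 35 (D(p, h) = 25 - 1*(-10) = 25 + 10 = 35)
r = 35
-39387/((-692*10)) + r/(-23789) = -39387/((-692*10)) + 35/(-23789) = -39387/(-6920) + 35*(-1/23789) = -39387*(-1/6920) - 35/23789 = 39387/6920 - 35/23789 = 936735143/164619880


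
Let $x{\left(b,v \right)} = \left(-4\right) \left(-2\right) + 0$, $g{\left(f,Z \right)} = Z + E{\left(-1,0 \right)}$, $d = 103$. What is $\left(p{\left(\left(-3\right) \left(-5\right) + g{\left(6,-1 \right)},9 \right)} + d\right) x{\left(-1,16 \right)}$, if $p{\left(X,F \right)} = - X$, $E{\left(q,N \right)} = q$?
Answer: $720$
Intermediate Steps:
$g{\left(f,Z \right)} = -1 + Z$ ($g{\left(f,Z \right)} = Z - 1 = -1 + Z$)
$x{\left(b,v \right)} = 8$ ($x{\left(b,v \right)} = 8 + 0 = 8$)
$\left(p{\left(\left(-3\right) \left(-5\right) + g{\left(6,-1 \right)},9 \right)} + d\right) x{\left(-1,16 \right)} = \left(- (\left(-3\right) \left(-5\right) - 2) + 103\right) 8 = \left(- (15 - 2) + 103\right) 8 = \left(\left(-1\right) 13 + 103\right) 8 = \left(-13 + 103\right) 8 = 90 \cdot 8 = 720$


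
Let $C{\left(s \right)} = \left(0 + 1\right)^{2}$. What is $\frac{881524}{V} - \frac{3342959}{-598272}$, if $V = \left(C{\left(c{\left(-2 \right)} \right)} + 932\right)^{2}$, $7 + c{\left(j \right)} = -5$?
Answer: $\frac{1145800054493}{173596398336} \approx 6.6004$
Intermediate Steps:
$c{\left(j \right)} = -12$ ($c{\left(j \right)} = -7 - 5 = -12$)
$C{\left(s \right)} = 1$ ($C{\left(s \right)} = 1^{2} = 1$)
$V = 870489$ ($V = \left(1 + 932\right)^{2} = 933^{2} = 870489$)
$\frac{881524}{V} - \frac{3342959}{-598272} = \frac{881524}{870489} - \frac{3342959}{-598272} = 881524 \cdot \frac{1}{870489} - - \frac{3342959}{598272} = \frac{881524}{870489} + \frac{3342959}{598272} = \frac{1145800054493}{173596398336}$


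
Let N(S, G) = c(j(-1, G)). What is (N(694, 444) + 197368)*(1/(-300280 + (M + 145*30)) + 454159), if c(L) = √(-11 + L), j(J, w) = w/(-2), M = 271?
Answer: 26501824208707040/295659 + 134276195780*I*√233/295659 ≈ 8.9636e+10 + 6.9324e+6*I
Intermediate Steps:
j(J, w) = -w/2 (j(J, w) = w*(-½) = -w/2)
N(S, G) = √(-11 - G/2)
(N(694, 444) + 197368)*(1/(-300280 + (M + 145*30)) + 454159) = (√(-44 - 2*444)/2 + 197368)*(1/(-300280 + (271 + 145*30)) + 454159) = (√(-44 - 888)/2 + 197368)*(1/(-300280 + (271 + 4350)) + 454159) = (√(-932)/2 + 197368)*(1/(-300280 + 4621) + 454159) = ((2*I*√233)/2 + 197368)*(1/(-295659) + 454159) = (I*√233 + 197368)*(-1/295659 + 454159) = (197368 + I*√233)*(134276195780/295659) = 26501824208707040/295659 + 134276195780*I*√233/295659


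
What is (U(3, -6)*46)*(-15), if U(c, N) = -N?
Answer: -4140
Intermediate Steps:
(U(3, -6)*46)*(-15) = (-1*(-6)*46)*(-15) = (6*46)*(-15) = 276*(-15) = -4140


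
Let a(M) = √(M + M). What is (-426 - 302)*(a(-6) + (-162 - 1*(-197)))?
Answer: -25480 - 1456*I*√3 ≈ -25480.0 - 2521.9*I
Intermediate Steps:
a(M) = √2*√M (a(M) = √(2*M) = √2*√M)
(-426 - 302)*(a(-6) + (-162 - 1*(-197))) = (-426 - 302)*(√2*√(-6) + (-162 - 1*(-197))) = -728*(√2*(I*√6) + (-162 + 197)) = -728*(2*I*√3 + 35) = -728*(35 + 2*I*√3) = -25480 - 1456*I*√3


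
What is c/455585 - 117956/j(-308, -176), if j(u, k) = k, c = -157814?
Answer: 13427802249/20045740 ≈ 669.86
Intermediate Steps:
c/455585 - 117956/j(-308, -176) = -157814/455585 - 117956/(-176) = -157814*1/455585 - 117956*(-1/176) = -157814/455585 + 29489/44 = 13427802249/20045740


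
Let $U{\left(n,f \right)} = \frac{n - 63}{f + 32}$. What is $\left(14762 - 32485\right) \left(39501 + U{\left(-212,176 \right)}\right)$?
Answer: $- \frac{145610980559}{208} \approx -7.0005 \cdot 10^{8}$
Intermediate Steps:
$U{\left(n,f \right)} = \frac{-63 + n}{32 + f}$ ($U{\left(n,f \right)} = \frac{n - 63}{32 + f} = \frac{-63 + n}{32 + f}$)
$\left(14762 - 32485\right) \left(39501 + U{\left(-212,176 \right)}\right) = \left(14762 - 32485\right) \left(39501 + \frac{-63 - 212}{32 + 176}\right) = \left(14762 - 32485\right) \left(39501 + \frac{1}{208} \left(-275\right)\right) = - 17723 \left(39501 + \frac{1}{208} \left(-275\right)\right) = - 17723 \left(39501 - \frac{275}{208}\right) = \left(-17723\right) \frac{8215933}{208} = - \frac{145610980559}{208}$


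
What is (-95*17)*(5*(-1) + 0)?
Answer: 8075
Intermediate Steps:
(-95*17)*(5*(-1) + 0) = -1615*(-5 + 0) = -1615*(-5) = 8075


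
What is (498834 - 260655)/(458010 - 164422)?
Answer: 238179/293588 ≈ 0.81127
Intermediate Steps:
(498834 - 260655)/(458010 - 164422) = 238179/293588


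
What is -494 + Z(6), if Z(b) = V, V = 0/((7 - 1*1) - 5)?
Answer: -494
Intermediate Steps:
V = 0 (V = 0/((7 - 1) - 5) = 0/(6 - 5) = 0/1 = 0*1 = 0)
Z(b) = 0
-494 + Z(6) = -494 + 0 = -494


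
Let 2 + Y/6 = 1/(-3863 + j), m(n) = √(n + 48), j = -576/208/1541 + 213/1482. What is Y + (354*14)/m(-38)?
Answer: -2714766264/226201243 + 2478*√10/5 ≈ 1555.2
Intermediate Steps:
j = 8311/58558 (j = -576*1/208*(1/1541) + 213*(1/1482) = -36/13*1/1541 + 71/494 = -36/20033 + 71/494 = 8311/58558 ≈ 0.14193)
m(n) = √(48 + n)
Y = -2714766264/226201243 (Y = -12 + 6/(-3863 + 8311/58558) = -12 + 6/(-226201243/58558) = -12 + 6*(-58558/226201243) = -12 - 351348/226201243 = -2714766264/226201243 ≈ -12.002)
Y + (354*14)/m(-38) = -2714766264/226201243 + (354*14)/(√(48 - 38)) = -2714766264/226201243 + 4956/(√10) = -2714766264/226201243 + 4956*(√10/10) = -2714766264/226201243 + 2478*√10/5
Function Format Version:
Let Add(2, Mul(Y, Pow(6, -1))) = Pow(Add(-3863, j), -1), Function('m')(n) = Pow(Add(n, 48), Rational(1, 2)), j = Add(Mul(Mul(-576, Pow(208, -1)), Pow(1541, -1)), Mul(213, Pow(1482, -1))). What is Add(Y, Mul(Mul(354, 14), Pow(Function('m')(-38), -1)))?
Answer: Add(Rational(-2714766264, 226201243), Mul(Rational(2478, 5), Pow(10, Rational(1, 2)))) ≈ 1555.2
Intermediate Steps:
j = Rational(8311, 58558) (j = Add(Mul(Mul(-576, Rational(1, 208)), Rational(1, 1541)), Mul(213, Rational(1, 1482))) = Add(Mul(Rational(-36, 13), Rational(1, 1541)), Rational(71, 494)) = Add(Rational(-36, 20033), Rational(71, 494)) = Rational(8311, 58558) ≈ 0.14193)
Function('m')(n) = Pow(Add(48, n), Rational(1, 2))
Y = Rational(-2714766264, 226201243) (Y = Add(-12, Mul(6, Pow(Add(-3863, Rational(8311, 58558)), -1))) = Add(-12, Mul(6, Pow(Rational(-226201243, 58558), -1))) = Add(-12, Mul(6, Rational(-58558, 226201243))) = Add(-12, Rational(-351348, 226201243)) = Rational(-2714766264, 226201243) ≈ -12.002)
Add(Y, Mul(Mul(354, 14), Pow(Function('m')(-38), -1))) = Add(Rational(-2714766264, 226201243), Mul(Mul(354, 14), Pow(Pow(Add(48, -38), Rational(1, 2)), -1))) = Add(Rational(-2714766264, 226201243), Mul(4956, Pow(Pow(10, Rational(1, 2)), -1))) = Add(Rational(-2714766264, 226201243), Mul(4956, Mul(Rational(1, 10), Pow(10, Rational(1, 2))))) = Add(Rational(-2714766264, 226201243), Mul(Rational(2478, 5), Pow(10, Rational(1, 2))))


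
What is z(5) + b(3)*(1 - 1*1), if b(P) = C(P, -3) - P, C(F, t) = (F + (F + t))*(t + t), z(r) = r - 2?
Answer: 3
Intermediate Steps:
z(r) = -2 + r
C(F, t) = 2*t*(t + 2*F) (C(F, t) = (t + 2*F)*(2*t) = 2*t*(t + 2*F))
b(P) = 18 - 13*P (b(P) = 2*(-3)*(-3 + 2*P) - P = (18 - 12*P) - P = 18 - 13*P)
z(5) + b(3)*(1 - 1*1) = (-2 + 5) + (18 - 13*3)*(1 - 1*1) = 3 + (18 - 39)*(1 - 1) = 3 - 21*0 = 3 + 0 = 3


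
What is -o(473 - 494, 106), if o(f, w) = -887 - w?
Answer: 993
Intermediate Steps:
-o(473 - 494, 106) = -(-887 - 1*106) = -(-887 - 106) = -1*(-993) = 993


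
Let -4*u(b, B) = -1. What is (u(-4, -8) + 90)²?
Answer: 130321/16 ≈ 8145.1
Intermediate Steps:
u(b, B) = ¼ (u(b, B) = -¼*(-1) = ¼)
(u(-4, -8) + 90)² = (¼ + 90)² = (361/4)² = 130321/16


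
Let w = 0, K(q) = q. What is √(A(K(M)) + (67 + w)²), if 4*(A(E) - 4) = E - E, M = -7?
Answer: √4493 ≈ 67.030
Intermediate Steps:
A(E) = 4 (A(E) = 4 + (E - E)/4 = 4 + (¼)*0 = 4 + 0 = 4)
√(A(K(M)) + (67 + w)²) = √(4 + (67 + 0)²) = √(4 + 67²) = √(4 + 4489) = √4493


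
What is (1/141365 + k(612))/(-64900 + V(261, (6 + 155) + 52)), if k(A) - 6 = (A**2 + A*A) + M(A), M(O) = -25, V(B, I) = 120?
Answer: -52946069593/4578812350 ≈ -11.563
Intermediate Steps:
k(A) = -19 + 2*A**2 (k(A) = 6 + ((A**2 + A*A) - 25) = 6 + ((A**2 + A**2) - 25) = 6 + (2*A**2 - 25) = 6 + (-25 + 2*A**2) = -19 + 2*A**2)
(1/141365 + k(612))/(-64900 + V(261, (6 + 155) + 52)) = (1/141365 + (-19 + 2*612**2))/(-64900 + 120) = (1/141365 + (-19 + 2*374544))/(-64780) = (1/141365 + (-19 + 749088))*(-1/64780) = (1/141365 + 749069)*(-1/64780) = (105892139186/141365)*(-1/64780) = -52946069593/4578812350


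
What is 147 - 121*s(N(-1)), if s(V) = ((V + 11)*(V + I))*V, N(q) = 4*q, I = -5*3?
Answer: -64225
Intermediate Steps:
I = -15
s(V) = V*(-15 + V)*(11 + V) (s(V) = ((V + 11)*(V - 15))*V = ((11 + V)*(-15 + V))*V = ((-15 + V)*(11 + V))*V = V*(-15 + V)*(11 + V))
147 - 121*s(N(-1)) = 147 - 121*4*(-1)*(-165 + (4*(-1))² - 16*(-1)) = 147 - (-484)*(-165 + (-4)² - 4*(-4)) = 147 - (-484)*(-165 + 16 + 16) = 147 - (-484)*(-133) = 147 - 121*532 = 147 - 64372 = -64225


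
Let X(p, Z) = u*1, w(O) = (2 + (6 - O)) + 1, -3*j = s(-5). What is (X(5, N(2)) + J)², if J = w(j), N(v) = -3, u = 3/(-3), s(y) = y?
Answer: 361/9 ≈ 40.111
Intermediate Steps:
u = -1 (u = 3*(-⅓) = -1)
j = 5/3 (j = -⅓*(-5) = 5/3 ≈ 1.6667)
w(O) = 9 - O (w(O) = (8 - O) + 1 = 9 - O)
X(p, Z) = -1 (X(p, Z) = -1*1 = -1)
J = 22/3 (J = 9 - 1*5/3 = 9 - 5/3 = 22/3 ≈ 7.3333)
(X(5, N(2)) + J)² = (-1 + 22/3)² = (19/3)² = 361/9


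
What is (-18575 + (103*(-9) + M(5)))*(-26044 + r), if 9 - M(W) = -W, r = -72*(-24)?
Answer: 473870208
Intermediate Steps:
r = 1728
M(W) = 9 + W (M(W) = 9 - (-1)*W = 9 + W)
(-18575 + (103*(-9) + M(5)))*(-26044 + r) = (-18575 + (103*(-9) + (9 + 5)))*(-26044 + 1728) = (-18575 + (-927 + 14))*(-24316) = (-18575 - 913)*(-24316) = -19488*(-24316) = 473870208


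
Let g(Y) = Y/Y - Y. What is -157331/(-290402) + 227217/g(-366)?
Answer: 66042011711/106577534 ≈ 619.66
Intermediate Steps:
g(Y) = 1 - Y
-157331/(-290402) + 227217/g(-366) = -157331/(-290402) + 227217/(1 - 1*(-366)) = -157331*(-1/290402) + 227217/(1 + 366) = 157331/290402 + 227217/367 = 66042011711/106577534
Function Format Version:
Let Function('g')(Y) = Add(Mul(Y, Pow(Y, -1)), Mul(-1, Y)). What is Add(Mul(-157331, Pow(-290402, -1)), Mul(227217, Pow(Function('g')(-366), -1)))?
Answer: Rational(66042011711, 106577534) ≈ 619.66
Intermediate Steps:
Function('g')(Y) = Add(1, Mul(-1, Y))
Add(Mul(-157331, Pow(-290402, -1)), Mul(227217, Pow(Function('g')(-366), -1))) = Add(Mul(-157331, Pow(-290402, -1)), Mul(227217, Pow(Add(1, Mul(-1, -366)), -1))) = Add(Mul(-157331, Rational(-1, 290402)), Mul(227217, Pow(Add(1, 366), -1))) = Add(Rational(157331, 290402), Mul(227217, Pow(367, -1))) = Add(Rational(157331, 290402), Mul(227217, Rational(1, 367))) = Add(Rational(157331, 290402), Rational(227217, 367)) = Rational(66042011711, 106577534)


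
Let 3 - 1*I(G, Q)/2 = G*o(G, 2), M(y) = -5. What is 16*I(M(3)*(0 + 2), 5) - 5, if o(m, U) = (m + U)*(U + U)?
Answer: -10149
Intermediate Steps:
o(m, U) = 2*U*(U + m) (o(m, U) = (U + m)*(2*U) = 2*U*(U + m))
I(G, Q) = 6 - 2*G*(8 + 4*G) (I(G, Q) = 6 - 2*G*2*2*(2 + G) = 6 - 2*G*(8 + 4*G))
16*I(M(3)*(0 + 2), 5) - 5 = 16*(6 - 8*(-5*(0 + 2))*(2 - 5*(0 + 2))) - 5 = 16*(6 - 8*(-5*2)*(2 - 5*2)) - 5 = 16*(6 - 8*(-10)*(2 - 10)) - 5 = 16*(6 - 8*(-10)*(-8)) - 5 = 16*(6 - 640) - 5 = 16*(-634) - 5 = -10144 - 5 = -10149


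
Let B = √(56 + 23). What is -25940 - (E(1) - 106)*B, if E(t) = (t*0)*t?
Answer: -25940 + 106*√79 ≈ -24998.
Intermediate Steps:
E(t) = 0 (E(t) = 0*t = 0)
B = √79 ≈ 8.8882
-25940 - (E(1) - 106)*B = -25940 - (0 - 106)*√79 = -25940 - (-106)*√79 = -25940 + 106*√79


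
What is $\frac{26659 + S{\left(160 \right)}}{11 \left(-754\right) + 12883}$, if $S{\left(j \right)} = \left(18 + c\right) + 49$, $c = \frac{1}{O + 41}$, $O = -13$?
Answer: $\frac{748329}{128492} \approx 5.8239$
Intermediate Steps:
$c = \frac{1}{28}$ ($c = \frac{1}{-13 + 41} = \frac{1}{28} \approx 0.035714$)
$S{\left(j \right)} = \frac{1877}{28}$ ($S{\left(j \right)} = \left(18 + \frac{1}{28}\right) + 49 = \frac{505}{28} + 49 = \frac{1877}{28}$)
$\frac{26659 + S{\left(160 \right)}}{11 \left(-754\right) + 12883} = \frac{26659 + \frac{1877}{28}}{11 \left(-754\right) + 12883} = \frac{748329}{28 \left(-8294 + 12883\right)} = \frac{748329}{28 \cdot 4589} = \frac{748329}{28} \cdot \frac{1}{4589} = \frac{748329}{128492}$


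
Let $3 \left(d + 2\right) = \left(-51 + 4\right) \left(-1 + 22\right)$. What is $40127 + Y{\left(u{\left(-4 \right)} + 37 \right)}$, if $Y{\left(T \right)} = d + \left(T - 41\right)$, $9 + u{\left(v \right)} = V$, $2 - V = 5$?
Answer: $39780$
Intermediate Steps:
$V = -3$ ($V = 2 - 5 = -3$)
$d = -331$ ($d = -2 + \frac{\left(-51 + 4\right) \left(-1 + 22\right)}{3} = -2 + \frac{\left(-47\right) 21}{3} = -2 + \frac{1}{3} \left(-987\right) = -2 - 329 = -331$)
$u{\left(v \right)} = -12$ ($u{\left(v \right)} = -9 - 3 = -12$)
$Y{\left(T \right)} = -372 + T$ ($Y{\left(T \right)} = -331 + \left(T - 41\right) = -331 + \left(-41 + T\right) = -372 + T$)
$40127 + Y{\left(u{\left(-4 \right)} + 37 \right)} = 40127 + \left(-372 + \left(-12 + 37\right)\right) = 40127 + \left(-372 + 25\right) = 40127 - 347 = 39780$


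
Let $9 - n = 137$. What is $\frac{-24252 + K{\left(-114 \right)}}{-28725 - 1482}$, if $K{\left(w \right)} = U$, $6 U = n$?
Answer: $\frac{72820}{90621} \approx 0.80357$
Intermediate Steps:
$n = -128$ ($n = 9 - 137 = -128$)
$U = - \frac{64}{3}$ ($U = \frac{1}{6} \left(-128\right) = - \frac{64}{3} \approx -21.333$)
$K{\left(w \right)} = - \frac{64}{3}$
$\frac{-24252 + K{\left(-114 \right)}}{-28725 - 1482} = \frac{-24252 - \frac{64}{3}}{-28725 - 1482} = - \frac{72820}{3 \left(-30207\right)} = \left(- \frac{72820}{3}\right) \left(- \frac{1}{30207}\right) = \frac{72820}{90621}$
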